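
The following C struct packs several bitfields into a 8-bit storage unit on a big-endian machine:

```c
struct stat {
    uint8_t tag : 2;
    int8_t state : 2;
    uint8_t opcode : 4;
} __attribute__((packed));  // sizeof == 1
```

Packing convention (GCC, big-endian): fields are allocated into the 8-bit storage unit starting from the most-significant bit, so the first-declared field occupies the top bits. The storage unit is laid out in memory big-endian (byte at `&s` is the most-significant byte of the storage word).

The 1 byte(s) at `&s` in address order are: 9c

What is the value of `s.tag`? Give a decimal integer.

[0]=0x9c (big-endian) → word 0x9c
tag [6+:2] = (word>>6) & 0x3 = 2  ←
state [4+:2] = (word>>4) & 0x3 = 1
opcode [0+:4] = (word>>0) & 0xf = 12

2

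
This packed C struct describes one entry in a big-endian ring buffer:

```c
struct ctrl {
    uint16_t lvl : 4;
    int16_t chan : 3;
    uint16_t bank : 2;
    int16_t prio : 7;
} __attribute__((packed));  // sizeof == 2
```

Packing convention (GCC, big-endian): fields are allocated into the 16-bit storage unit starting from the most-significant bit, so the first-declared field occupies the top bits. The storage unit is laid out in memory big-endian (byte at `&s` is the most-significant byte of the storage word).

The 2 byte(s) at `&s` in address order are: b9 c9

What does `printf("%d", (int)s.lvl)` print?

[0]=0xb9 [1]=0xc9 (big-endian) → word 0xb9c9
lvl:4 @ bit 12 → (0xb9c9>>12)&0xf = 0xb  ←
chan:3 @ bit 9 → (0xb9c9>>9)&0x7 = 0x4
bank:2 @ bit 7 → (0xb9c9>>7)&0x3 = 0x3
prio:7 @ bit 0 → (0xb9c9>>0)&0x7f = 0x49

11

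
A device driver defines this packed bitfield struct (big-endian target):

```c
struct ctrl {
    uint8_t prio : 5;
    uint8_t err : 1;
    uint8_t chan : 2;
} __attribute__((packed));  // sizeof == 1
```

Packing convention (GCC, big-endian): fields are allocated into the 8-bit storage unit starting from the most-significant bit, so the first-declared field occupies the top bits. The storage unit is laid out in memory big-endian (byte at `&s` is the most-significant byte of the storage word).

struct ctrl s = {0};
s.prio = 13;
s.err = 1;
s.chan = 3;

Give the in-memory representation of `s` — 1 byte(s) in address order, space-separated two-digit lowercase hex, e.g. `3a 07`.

prio (5b) val=13 bits=0xd at bit 3: 0x68
err (1b) val=1 bits=0x1 at bit 2: 0x6c
chan (2b) val=3 bits=0x3 at bit 0: 0x6f
word = 0x6f → big-endian bytes:
  [0]=0x6f

6f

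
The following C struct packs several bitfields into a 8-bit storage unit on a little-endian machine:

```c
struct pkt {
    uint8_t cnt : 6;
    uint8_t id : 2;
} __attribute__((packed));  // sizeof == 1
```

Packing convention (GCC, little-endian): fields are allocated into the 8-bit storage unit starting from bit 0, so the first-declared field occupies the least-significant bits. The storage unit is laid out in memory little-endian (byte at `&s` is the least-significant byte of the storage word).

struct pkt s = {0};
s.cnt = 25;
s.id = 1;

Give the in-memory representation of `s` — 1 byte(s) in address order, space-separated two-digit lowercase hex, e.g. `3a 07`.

cnt (6b) val=25 bits=0x19 at bit 0: 0x19
id (2b) val=1 bits=0x1 at bit 6: 0x59
word = 0x59 → little-endian bytes:
  [0]=0x59

59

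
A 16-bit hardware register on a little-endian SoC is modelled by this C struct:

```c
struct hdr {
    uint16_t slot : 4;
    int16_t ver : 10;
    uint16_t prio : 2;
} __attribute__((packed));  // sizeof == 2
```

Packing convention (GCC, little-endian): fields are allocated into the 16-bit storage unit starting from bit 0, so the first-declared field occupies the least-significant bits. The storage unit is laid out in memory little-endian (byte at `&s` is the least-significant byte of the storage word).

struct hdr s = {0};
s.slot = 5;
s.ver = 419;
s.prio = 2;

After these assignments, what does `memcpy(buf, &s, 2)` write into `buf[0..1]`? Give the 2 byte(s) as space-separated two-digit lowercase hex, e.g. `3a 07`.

35 9a

slot:4 = 5 → 0x5 << 0 → word 0x0005
ver:10 = 419 → 0x1a3 << 4 → word 0x1a35
prio:2 = 2 → 0x2 << 14 → word 0x9a35
word = 0x9a35 → little-endian bytes:
  [0]=0x35  [1]=0x9a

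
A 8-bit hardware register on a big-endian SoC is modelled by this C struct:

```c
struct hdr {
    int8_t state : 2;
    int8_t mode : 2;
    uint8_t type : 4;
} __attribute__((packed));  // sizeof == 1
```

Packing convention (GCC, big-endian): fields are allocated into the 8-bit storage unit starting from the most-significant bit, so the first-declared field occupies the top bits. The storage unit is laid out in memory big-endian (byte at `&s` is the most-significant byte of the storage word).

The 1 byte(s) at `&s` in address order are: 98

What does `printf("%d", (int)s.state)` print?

-2

[0]=0x98 (big-endian) → word 0x98
state:2 @ bit 6 → (0x98>>6)&0x3 = 0x2  ←
mode:2 @ bit 4 → (0x98>>4)&0x3 = 0x1
type:4 @ bit 0 → (0x98>>0)&0xf = 0x8
state signed 2b, MSB=1: 2 - 4 = -2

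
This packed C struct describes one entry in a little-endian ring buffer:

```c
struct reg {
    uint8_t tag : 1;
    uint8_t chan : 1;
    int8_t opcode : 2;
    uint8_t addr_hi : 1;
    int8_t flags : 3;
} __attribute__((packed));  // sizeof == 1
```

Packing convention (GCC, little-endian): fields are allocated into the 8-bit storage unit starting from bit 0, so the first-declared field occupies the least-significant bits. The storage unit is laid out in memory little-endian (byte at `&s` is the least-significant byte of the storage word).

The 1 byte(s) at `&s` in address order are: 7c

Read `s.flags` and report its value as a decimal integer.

3

[0]=0x7c (little-endian) → word 0x7c
tag:1 @ bit 0 → (0x7c>>0)&0x1 = 0x0
chan:1 @ bit 1 → (0x7c>>1)&0x1 = 0x0
opcode:2 @ bit 2 → (0x7c>>2)&0x3 = 0x3
addr_hi:1 @ bit 4 → (0x7c>>4)&0x1 = 0x1
flags:3 @ bit 5 → (0x7c>>5)&0x7 = 0x3  ←
flags signed 3b, MSB=0: value = 3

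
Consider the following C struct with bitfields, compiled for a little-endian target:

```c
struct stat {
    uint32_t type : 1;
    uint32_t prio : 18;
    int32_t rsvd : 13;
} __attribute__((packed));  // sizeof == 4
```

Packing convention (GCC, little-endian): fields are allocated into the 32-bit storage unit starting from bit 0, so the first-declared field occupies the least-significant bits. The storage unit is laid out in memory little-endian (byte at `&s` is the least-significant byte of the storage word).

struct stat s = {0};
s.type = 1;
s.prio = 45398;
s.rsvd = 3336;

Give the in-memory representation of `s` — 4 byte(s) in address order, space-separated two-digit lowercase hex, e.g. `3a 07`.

type (1b) val=1 bits=0x1 at bit 0: 0x00000001
prio (18b) val=45398 bits=0xb156 at bit 1: 0x000162ad
rsvd (13b) val=3336 bits=0xd08 at bit 19: 0x684162ad
word = 0x684162ad → little-endian bytes:
  [0]=0xad  [1]=0x62  [2]=0x41  [3]=0x68

ad 62 41 68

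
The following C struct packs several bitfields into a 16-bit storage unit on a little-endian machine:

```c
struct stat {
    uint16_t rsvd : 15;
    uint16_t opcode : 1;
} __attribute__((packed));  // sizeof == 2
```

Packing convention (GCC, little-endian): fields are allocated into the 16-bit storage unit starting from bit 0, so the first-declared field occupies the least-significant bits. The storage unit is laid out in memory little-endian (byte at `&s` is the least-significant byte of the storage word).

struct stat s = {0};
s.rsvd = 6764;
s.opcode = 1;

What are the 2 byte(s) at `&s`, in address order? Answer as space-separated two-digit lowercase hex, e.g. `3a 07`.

6c 9a

[0+:15] rsvd=6764 & 0x7fff = 0x1a6c; word=0x1a6c
[15+:1] opcode=1 & 0x1 = 0x1; word=0x9a6c
word = 0x9a6c → little-endian bytes:
  [0]=0x6c  [1]=0x9a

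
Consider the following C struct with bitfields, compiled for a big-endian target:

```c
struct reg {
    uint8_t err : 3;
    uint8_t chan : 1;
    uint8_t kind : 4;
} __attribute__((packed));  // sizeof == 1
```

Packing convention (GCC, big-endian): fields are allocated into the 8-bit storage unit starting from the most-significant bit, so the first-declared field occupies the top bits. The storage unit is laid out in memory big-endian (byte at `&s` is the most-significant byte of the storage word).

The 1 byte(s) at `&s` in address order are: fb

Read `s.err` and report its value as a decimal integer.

[0]=0xfb (big-endian) → word 0xfb
err:3 @ bit 5 → (0xfb>>5)&0x7 = 0x7  ←
chan:1 @ bit 4 → (0xfb>>4)&0x1 = 0x1
kind:4 @ bit 0 → (0xfb>>0)&0xf = 0xb

7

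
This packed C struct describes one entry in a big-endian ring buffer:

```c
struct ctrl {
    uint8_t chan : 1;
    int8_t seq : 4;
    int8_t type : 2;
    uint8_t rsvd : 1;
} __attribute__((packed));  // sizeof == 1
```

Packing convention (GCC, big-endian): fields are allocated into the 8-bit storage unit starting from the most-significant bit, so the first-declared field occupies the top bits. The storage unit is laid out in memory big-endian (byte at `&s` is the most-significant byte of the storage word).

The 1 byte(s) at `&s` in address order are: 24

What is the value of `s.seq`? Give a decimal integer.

4

[0]=0x24 (big-endian) → word 0x24
chan [7+:1] = (word>>7) & 0x1 = 0
seq [3+:4] = (word>>3) & 0xf = 4  ←
type [1+:2] = (word>>1) & 0x3 = 2
rsvd [0+:1] = (word>>0) & 0x1 = 0
seq signed 4b, MSB=0: value = 4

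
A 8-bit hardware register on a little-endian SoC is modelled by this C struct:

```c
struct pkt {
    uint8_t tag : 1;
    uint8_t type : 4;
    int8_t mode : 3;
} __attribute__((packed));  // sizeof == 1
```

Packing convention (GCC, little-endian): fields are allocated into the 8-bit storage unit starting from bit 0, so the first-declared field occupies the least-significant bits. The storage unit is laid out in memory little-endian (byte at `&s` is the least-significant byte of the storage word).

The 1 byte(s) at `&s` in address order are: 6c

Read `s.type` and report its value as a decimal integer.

6

[0]=0x6c (little-endian) → word 0x6c
tag:1 @ bit 0 → (0x6c>>0)&0x1 = 0x0
type:4 @ bit 1 → (0x6c>>1)&0xf = 0x6  ←
mode:3 @ bit 5 → (0x6c>>5)&0x7 = 0x3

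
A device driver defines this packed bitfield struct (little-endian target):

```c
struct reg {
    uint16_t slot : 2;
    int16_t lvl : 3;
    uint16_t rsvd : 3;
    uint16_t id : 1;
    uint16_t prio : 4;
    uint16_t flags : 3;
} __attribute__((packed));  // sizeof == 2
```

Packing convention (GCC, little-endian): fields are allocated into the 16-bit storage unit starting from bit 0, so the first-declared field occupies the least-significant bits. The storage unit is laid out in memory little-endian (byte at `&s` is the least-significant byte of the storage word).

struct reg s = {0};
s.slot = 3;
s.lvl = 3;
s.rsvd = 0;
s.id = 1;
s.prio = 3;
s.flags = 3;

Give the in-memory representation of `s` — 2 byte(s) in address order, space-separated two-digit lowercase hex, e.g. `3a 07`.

0f 67

slot (2b) val=3 bits=0x3 at bit 0: 0x0003
lvl (3b) val=3 bits=0x3 at bit 2: 0x000f
rsvd (3b) val=0 bits=0x0 at bit 5: 0x000f
id (1b) val=1 bits=0x1 at bit 8: 0x010f
prio (4b) val=3 bits=0x3 at bit 9: 0x070f
flags (3b) val=3 bits=0x3 at bit 13: 0x670f
word = 0x670f → little-endian bytes:
  [0]=0x0f  [1]=0x67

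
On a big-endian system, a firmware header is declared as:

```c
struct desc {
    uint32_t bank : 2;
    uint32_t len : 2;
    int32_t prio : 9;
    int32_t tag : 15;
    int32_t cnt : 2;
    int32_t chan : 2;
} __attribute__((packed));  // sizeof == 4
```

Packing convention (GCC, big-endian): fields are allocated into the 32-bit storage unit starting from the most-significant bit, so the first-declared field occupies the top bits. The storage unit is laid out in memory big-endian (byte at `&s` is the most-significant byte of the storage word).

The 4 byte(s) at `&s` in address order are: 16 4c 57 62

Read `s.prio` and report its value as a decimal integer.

201

[0]=0x16 [1]=0x4c [2]=0x57 [3]=0x62 (big-endian) → word 0x164c5762
bank [30+:2] = (word>>30) & 0x3 = 0
len [28+:2] = (word>>28) & 0x3 = 1
prio [19+:9] = (word>>19) & 0x1ff = 201  ←
tag [4+:15] = (word>>4) & 0x7fff = 17782
cnt [2+:2] = (word>>2) & 0x3 = 0
chan [0+:2] = (word>>0) & 0x3 = 2
prio signed 9b, MSB=0: value = 201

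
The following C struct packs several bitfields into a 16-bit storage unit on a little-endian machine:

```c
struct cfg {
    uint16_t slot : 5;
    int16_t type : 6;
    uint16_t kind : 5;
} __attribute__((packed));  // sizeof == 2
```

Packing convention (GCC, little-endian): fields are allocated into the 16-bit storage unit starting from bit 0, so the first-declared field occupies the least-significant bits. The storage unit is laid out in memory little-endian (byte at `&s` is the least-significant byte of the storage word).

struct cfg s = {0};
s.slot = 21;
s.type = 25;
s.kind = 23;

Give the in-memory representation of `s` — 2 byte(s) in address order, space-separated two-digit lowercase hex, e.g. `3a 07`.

slot:5 = 21 → 0x15 << 0 → word 0x0015
type:6 = 25 → 0x19 << 5 → word 0x0335
kind:5 = 23 → 0x17 << 11 → word 0xbb35
word = 0xbb35 → little-endian bytes:
  [0]=0x35  [1]=0xbb

35 bb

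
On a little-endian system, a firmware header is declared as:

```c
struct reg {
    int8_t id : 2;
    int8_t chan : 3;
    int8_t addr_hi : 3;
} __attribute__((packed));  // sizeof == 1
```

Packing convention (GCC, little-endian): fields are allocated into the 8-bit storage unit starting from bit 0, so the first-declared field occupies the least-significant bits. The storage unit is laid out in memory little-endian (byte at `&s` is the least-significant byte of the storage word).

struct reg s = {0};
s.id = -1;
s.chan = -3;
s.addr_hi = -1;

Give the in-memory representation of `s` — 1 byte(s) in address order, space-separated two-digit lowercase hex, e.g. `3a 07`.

id (2b) val=-1 bits=0x3 at bit 0: 0x03
chan (3b) val=-3 bits=0x5 at bit 2: 0x17
addr_hi (3b) val=-1 bits=0x7 at bit 5: 0xf7
word = 0xf7 → little-endian bytes:
  [0]=0xf7

f7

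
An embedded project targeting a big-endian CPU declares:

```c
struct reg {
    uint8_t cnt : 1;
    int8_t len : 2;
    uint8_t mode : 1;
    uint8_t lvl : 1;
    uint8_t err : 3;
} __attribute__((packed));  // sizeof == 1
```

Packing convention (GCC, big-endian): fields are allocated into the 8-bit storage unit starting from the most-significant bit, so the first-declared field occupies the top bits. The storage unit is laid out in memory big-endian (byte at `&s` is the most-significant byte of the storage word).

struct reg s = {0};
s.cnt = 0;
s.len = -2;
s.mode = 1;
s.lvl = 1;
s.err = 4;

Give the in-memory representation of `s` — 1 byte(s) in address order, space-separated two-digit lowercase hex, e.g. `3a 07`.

cnt:1 = 0 → 0x0 << 7 → word 0x00
len:2 = -2 → 0x2 << 5 → word 0x40
mode:1 = 1 → 0x1 << 4 → word 0x50
lvl:1 = 1 → 0x1 << 3 → word 0x58
err:3 = 4 → 0x4 << 0 → word 0x5c
word = 0x5c → big-endian bytes:
  [0]=0x5c

5c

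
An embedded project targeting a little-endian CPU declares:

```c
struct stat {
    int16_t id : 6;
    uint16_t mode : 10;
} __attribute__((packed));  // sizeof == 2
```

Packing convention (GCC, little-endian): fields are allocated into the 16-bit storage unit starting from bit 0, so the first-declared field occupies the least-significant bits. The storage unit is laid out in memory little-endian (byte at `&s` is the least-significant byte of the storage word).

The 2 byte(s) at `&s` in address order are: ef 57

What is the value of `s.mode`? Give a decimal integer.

[0]=0xef [1]=0x57 (little-endian) → word 0x57ef
id:6 @ bit 0 → (0x57ef>>0)&0x3f = 0x2f
mode:10 @ bit 6 → (0x57ef>>6)&0x3ff = 0x15f  ←

351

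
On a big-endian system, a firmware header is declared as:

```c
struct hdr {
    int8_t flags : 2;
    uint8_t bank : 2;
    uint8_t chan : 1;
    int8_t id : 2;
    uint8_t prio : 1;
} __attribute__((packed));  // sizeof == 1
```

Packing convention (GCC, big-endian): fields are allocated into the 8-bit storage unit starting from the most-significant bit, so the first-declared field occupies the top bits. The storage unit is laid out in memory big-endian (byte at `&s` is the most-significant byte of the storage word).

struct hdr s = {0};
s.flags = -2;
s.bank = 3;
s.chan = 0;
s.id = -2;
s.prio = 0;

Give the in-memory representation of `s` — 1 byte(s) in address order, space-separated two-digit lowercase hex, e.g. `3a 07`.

[6+:2] flags=-2 & 0x3 = 0x2; word=0x80
[4+:2] bank=3 & 0x3 = 0x3; word=0xb0
[3+:1] chan=0 & 0x1 = 0x0; word=0xb0
[1+:2] id=-2 & 0x3 = 0x2; word=0xb4
[0+:1] prio=0 & 0x1 = 0x0; word=0xb4
word = 0xb4 → big-endian bytes:
  [0]=0xb4

b4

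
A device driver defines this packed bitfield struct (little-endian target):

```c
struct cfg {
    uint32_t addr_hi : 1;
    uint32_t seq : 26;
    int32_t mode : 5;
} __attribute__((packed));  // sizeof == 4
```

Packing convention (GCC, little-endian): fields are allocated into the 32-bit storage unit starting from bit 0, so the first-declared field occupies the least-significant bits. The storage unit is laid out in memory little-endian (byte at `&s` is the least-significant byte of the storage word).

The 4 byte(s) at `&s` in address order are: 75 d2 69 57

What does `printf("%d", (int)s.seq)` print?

[0]=0x75 [1]=0xd2 [2]=0x69 [3]=0x57 (little-endian) → word 0x5769d275
addr_hi [0+:1] = (word>>0) & 0x1 = 1
seq [1+:26] = (word>>1) & 0x3ffffff = 62187834  ←
mode [27+:5] = (word>>27) & 0x1f = 10

62187834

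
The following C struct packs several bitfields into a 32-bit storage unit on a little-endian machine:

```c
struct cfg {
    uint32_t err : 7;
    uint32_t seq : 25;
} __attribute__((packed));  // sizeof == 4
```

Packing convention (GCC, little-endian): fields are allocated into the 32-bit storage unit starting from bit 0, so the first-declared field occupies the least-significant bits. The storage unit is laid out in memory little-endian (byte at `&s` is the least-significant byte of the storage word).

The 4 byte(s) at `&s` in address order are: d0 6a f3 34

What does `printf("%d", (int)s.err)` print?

[0]=0xd0 [1]=0x6a [2]=0xf3 [3]=0x34 (little-endian) → word 0x34f36ad0
err [0+:7] = (word>>0) & 0x7f = 80  ←
seq [7+:25] = (word>>7) & 0x1ffffff = 6940373

80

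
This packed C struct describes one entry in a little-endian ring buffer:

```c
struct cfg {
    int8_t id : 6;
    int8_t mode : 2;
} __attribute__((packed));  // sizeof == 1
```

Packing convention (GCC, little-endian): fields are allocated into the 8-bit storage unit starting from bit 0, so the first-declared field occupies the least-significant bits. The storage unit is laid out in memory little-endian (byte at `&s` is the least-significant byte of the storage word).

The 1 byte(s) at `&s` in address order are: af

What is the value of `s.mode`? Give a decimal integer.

-2

[0]=0xaf (little-endian) → word 0xaf
id:6 @ bit 0 → (0xaf>>0)&0x3f = 0x2f
mode:2 @ bit 6 → (0xaf>>6)&0x3 = 0x2  ←
mode signed 2b, MSB=1: 2 - 4 = -2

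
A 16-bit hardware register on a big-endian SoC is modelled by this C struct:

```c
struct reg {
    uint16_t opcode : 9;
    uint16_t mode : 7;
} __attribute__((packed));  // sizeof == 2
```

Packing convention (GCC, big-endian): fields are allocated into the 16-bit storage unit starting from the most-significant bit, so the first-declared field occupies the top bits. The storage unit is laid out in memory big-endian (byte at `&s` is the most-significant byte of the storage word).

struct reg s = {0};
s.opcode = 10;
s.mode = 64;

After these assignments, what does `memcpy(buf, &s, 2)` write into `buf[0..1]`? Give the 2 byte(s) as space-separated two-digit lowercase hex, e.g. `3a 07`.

05 40

opcode (9b) val=10 bits=0xa at bit 7: 0x0500
mode (7b) val=64 bits=0x40 at bit 0: 0x0540
word = 0x0540 → big-endian bytes:
  [0]=0x05  [1]=0x40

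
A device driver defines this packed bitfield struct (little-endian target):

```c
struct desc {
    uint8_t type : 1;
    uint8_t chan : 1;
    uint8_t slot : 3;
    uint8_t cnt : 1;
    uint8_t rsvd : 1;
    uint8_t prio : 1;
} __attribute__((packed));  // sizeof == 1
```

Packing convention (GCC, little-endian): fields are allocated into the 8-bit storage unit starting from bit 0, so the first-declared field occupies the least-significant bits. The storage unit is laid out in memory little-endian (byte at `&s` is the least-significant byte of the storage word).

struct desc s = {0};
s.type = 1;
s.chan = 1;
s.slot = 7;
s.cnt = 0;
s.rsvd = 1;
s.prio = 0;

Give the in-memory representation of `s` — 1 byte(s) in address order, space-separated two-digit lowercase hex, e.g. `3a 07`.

5f

type:1 = 1 → 0x1 << 0 → word 0x01
chan:1 = 1 → 0x1 << 1 → word 0x03
slot:3 = 7 → 0x7 << 2 → word 0x1f
cnt:1 = 0 → 0x0 << 5 → word 0x1f
rsvd:1 = 1 → 0x1 << 6 → word 0x5f
prio:1 = 0 → 0x0 << 7 → word 0x5f
word = 0x5f → little-endian bytes:
  [0]=0x5f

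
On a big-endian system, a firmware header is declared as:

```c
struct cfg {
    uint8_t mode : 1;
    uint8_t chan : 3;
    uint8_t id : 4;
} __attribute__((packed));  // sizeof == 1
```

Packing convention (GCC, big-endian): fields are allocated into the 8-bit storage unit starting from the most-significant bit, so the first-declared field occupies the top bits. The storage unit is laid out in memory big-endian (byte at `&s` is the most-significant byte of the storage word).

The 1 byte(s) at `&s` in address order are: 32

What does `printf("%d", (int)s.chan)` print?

[0]=0x32 (big-endian) → word 0x32
mode:1 @ bit 7 → (0x32>>7)&0x1 = 0x0
chan:3 @ bit 4 → (0x32>>4)&0x7 = 0x3  ←
id:4 @ bit 0 → (0x32>>0)&0xf = 0x2

3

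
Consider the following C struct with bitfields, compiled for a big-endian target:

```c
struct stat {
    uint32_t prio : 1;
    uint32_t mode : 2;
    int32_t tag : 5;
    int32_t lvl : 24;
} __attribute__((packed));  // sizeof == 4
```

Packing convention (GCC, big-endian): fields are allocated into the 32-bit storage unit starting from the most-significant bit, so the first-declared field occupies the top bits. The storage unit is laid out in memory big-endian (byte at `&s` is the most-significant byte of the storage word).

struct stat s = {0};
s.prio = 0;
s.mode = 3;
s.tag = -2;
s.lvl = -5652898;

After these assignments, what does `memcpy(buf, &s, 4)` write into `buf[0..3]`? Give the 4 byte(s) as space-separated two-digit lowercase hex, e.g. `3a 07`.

[31+:1] prio=0 & 0x1 = 0x0; word=0x00000000
[29+:2] mode=3 & 0x3 = 0x3; word=0x60000000
[24+:5] tag=-2 & 0x1f = 0x1e; word=0x7e000000
[0+:24] lvl=-5652898 & 0xffffff = 0xa9be5e; word=0x7ea9be5e
word = 0x7ea9be5e → big-endian bytes:
  [0]=0x7e  [1]=0xa9  [2]=0xbe  [3]=0x5e

7e a9 be 5e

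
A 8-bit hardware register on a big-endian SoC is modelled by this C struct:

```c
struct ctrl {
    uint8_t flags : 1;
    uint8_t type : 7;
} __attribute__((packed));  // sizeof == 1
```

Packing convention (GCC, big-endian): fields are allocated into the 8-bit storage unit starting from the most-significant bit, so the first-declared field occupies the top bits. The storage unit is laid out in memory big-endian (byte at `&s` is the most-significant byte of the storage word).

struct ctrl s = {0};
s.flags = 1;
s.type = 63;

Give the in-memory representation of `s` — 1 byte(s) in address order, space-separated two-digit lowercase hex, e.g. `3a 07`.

[7+:1] flags=1 & 0x1 = 0x1; word=0x80
[0+:7] type=63 & 0x7f = 0x3f; word=0xbf
word = 0xbf → big-endian bytes:
  [0]=0xbf

bf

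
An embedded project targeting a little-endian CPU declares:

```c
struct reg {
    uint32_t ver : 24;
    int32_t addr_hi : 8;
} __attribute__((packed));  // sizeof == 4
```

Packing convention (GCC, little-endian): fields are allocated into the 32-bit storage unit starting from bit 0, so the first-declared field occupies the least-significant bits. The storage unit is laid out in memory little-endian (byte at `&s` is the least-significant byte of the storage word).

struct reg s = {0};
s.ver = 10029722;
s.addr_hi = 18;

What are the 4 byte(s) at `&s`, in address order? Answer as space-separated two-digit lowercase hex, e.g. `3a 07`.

9a 0a 99 12

[0+:24] ver=10029722 & 0xffffff = 0x990a9a; word=0x00990a9a
[24+:8] addr_hi=18 & 0xff = 0x12; word=0x12990a9a
word = 0x12990a9a → little-endian bytes:
  [0]=0x9a  [1]=0x0a  [2]=0x99  [3]=0x12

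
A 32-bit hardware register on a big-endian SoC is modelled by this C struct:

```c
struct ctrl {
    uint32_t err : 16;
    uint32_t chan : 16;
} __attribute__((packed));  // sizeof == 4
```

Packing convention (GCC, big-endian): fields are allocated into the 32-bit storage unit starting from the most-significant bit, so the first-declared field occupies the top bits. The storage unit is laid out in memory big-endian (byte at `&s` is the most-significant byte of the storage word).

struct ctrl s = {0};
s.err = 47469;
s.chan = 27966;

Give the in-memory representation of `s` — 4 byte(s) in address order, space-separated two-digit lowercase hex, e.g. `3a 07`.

b9 6d 6d 3e

err (16b) val=47469 bits=0xb96d at bit 16: 0xb96d0000
chan (16b) val=27966 bits=0x6d3e at bit 0: 0xb96d6d3e
word = 0xb96d6d3e → big-endian bytes:
  [0]=0xb9  [1]=0x6d  [2]=0x6d  [3]=0x3e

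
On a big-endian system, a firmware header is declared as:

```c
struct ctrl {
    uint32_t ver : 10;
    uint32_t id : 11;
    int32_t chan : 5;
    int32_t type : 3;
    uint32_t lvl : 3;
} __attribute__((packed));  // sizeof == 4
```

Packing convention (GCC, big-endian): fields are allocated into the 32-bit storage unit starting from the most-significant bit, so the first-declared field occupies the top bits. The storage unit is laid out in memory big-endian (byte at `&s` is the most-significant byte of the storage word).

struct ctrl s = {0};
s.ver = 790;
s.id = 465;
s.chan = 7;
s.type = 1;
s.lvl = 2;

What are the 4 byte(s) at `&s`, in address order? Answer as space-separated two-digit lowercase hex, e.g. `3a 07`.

[22+:10] ver=790 & 0x3ff = 0x316; word=0xc5800000
[11+:11] id=465 & 0x7ff = 0x1d1; word=0xc58e8800
[6+:5] chan=7 & 0x1f = 0x7; word=0xc58e89c0
[3+:3] type=1 & 0x7 = 0x1; word=0xc58e89c8
[0+:3] lvl=2 & 0x7 = 0x2; word=0xc58e89ca
word = 0xc58e89ca → big-endian bytes:
  [0]=0xc5  [1]=0x8e  [2]=0x89  [3]=0xca

c5 8e 89 ca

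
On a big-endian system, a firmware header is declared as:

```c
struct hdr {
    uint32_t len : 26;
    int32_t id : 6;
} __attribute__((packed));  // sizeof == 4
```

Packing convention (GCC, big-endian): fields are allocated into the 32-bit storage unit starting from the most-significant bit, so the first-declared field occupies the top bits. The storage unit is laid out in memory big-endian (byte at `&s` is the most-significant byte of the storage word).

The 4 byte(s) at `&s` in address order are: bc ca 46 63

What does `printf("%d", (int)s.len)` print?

49490201

[0]=0xbc [1]=0xca [2]=0x46 [3]=0x63 (big-endian) → word 0xbcca4663
len [6+:26] = (word>>6) & 0x3ffffff = 49490201  ←
id [0+:6] = (word>>0) & 0x3f = 35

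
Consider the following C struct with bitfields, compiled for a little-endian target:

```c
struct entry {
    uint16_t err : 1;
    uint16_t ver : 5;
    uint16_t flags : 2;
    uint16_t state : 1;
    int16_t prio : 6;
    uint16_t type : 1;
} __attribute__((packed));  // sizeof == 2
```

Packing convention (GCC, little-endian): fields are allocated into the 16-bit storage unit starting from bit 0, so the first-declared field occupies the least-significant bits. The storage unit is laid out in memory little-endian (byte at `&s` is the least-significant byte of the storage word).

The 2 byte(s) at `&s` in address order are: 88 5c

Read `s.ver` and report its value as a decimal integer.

[0]=0x88 [1]=0x5c (little-endian) → word 0x5c88
err [0+:1] = (word>>0) & 0x1 = 0
ver [1+:5] = (word>>1) & 0x1f = 4  ←
flags [6+:2] = (word>>6) & 0x3 = 2
state [8+:1] = (word>>8) & 0x1 = 0
prio [9+:6] = (word>>9) & 0x3f = 46
type [15+:1] = (word>>15) & 0x1 = 0

4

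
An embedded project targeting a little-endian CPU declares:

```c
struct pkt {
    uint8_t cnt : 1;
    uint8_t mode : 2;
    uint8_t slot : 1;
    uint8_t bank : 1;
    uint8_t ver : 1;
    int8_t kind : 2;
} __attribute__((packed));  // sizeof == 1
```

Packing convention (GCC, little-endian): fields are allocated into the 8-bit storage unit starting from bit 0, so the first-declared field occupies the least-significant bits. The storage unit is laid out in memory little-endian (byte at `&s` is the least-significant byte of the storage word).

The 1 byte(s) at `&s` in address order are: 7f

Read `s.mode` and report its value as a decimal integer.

[0]=0x7f (little-endian) → word 0x7f
cnt:1 @ bit 0 → (0x7f>>0)&0x1 = 0x1
mode:2 @ bit 1 → (0x7f>>1)&0x3 = 0x3  ←
slot:1 @ bit 3 → (0x7f>>3)&0x1 = 0x1
bank:1 @ bit 4 → (0x7f>>4)&0x1 = 0x1
ver:1 @ bit 5 → (0x7f>>5)&0x1 = 0x1
kind:2 @ bit 6 → (0x7f>>6)&0x3 = 0x1

3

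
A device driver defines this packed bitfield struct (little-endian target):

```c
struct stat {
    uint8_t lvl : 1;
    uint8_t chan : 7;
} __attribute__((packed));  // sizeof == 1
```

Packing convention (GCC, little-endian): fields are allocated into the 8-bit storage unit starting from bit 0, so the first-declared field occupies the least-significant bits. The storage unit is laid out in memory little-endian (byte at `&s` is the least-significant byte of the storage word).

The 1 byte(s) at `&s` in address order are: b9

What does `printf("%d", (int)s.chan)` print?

[0]=0xb9 (little-endian) → word 0xb9
lvl [0+:1] = (word>>0) & 0x1 = 1
chan [1+:7] = (word>>1) & 0x7f = 92  ←

92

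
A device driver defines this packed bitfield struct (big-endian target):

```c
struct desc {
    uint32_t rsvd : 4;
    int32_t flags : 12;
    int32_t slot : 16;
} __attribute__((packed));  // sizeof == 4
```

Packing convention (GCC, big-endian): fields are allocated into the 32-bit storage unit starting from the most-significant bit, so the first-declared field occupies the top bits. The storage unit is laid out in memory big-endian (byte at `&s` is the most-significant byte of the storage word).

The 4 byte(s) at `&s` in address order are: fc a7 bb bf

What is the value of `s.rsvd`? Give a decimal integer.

15

[0]=0xfc [1]=0xa7 [2]=0xbb [3]=0xbf (big-endian) → word 0xfca7bbbf
rsvd:4 @ bit 28 → (0xfca7bbbf>>28)&0xf = 0xf  ←
flags:12 @ bit 16 → (0xfca7bbbf>>16)&0xfff = 0xca7
slot:16 @ bit 0 → (0xfca7bbbf>>0)&0xffff = 0xbbbf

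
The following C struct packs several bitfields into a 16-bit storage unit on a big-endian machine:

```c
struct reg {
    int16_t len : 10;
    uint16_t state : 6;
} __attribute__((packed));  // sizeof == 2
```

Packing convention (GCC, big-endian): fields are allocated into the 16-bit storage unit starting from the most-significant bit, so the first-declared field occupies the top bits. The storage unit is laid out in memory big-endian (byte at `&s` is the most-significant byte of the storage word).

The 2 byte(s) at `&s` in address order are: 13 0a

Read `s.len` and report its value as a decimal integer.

76

[0]=0x13 [1]=0x0a (big-endian) → word 0x130a
len [6+:10] = (word>>6) & 0x3ff = 76  ←
state [0+:6] = (word>>0) & 0x3f = 10
len signed 10b, MSB=0: value = 76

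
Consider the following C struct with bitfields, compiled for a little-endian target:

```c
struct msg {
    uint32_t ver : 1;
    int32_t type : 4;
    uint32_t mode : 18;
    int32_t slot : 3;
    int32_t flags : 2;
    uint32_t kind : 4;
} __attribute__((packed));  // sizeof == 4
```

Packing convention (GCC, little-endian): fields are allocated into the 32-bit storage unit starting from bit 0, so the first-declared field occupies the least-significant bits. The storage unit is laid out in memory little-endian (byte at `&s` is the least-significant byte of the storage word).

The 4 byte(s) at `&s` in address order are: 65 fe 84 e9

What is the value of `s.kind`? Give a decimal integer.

[0]=0x65 [1]=0xfe [2]=0x84 [3]=0xe9 (little-endian) → word 0xe984fe65
ver:1 @ bit 0 → (0xe984fe65>>0)&0x1 = 0x1
type:4 @ bit 1 → (0xe984fe65>>1)&0xf = 0x2
mode:18 @ bit 5 → (0xe984fe65>>5)&0x3ffff = 0x27f3
slot:3 @ bit 23 → (0xe984fe65>>23)&0x7 = 0x3
flags:2 @ bit 26 → (0xe984fe65>>26)&0x3 = 0x2
kind:4 @ bit 28 → (0xe984fe65>>28)&0xf = 0xe  ←

14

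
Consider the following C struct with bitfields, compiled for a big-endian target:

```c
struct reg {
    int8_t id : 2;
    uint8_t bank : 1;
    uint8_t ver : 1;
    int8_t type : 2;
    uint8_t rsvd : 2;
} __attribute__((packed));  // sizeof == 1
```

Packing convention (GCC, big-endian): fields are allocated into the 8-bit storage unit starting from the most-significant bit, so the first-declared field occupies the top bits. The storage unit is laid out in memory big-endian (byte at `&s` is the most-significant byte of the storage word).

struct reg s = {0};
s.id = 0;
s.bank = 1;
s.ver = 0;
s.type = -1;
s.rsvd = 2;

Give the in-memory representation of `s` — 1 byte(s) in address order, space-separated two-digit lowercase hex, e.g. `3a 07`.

id:2 = 0 → 0x0 << 6 → word 0x00
bank:1 = 1 → 0x1 << 5 → word 0x20
ver:1 = 0 → 0x0 << 4 → word 0x20
type:2 = -1 → 0x3 << 2 → word 0x2c
rsvd:2 = 2 → 0x2 << 0 → word 0x2e
word = 0x2e → big-endian bytes:
  [0]=0x2e

2e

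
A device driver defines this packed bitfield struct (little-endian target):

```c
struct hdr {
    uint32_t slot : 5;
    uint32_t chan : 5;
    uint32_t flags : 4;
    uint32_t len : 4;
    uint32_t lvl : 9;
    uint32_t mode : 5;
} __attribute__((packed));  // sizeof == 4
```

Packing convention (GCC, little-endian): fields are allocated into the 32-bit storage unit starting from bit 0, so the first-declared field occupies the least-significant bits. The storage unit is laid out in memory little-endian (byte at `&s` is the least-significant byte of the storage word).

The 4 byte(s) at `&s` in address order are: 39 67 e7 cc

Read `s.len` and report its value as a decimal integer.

[0]=0x39 [1]=0x67 [2]=0xe7 [3]=0xcc (little-endian) → word 0xcce76739
slot:5 @ bit 0 → (0xcce76739>>0)&0x1f = 0x19
chan:5 @ bit 5 → (0xcce76739>>5)&0x1f = 0x19
flags:4 @ bit 10 → (0xcce76739>>10)&0xf = 0x9
len:4 @ bit 14 → (0xcce76739>>14)&0xf = 0xd  ←
lvl:9 @ bit 18 → (0xcce76739>>18)&0x1ff = 0x139
mode:5 @ bit 27 → (0xcce76739>>27)&0x1f = 0x19

13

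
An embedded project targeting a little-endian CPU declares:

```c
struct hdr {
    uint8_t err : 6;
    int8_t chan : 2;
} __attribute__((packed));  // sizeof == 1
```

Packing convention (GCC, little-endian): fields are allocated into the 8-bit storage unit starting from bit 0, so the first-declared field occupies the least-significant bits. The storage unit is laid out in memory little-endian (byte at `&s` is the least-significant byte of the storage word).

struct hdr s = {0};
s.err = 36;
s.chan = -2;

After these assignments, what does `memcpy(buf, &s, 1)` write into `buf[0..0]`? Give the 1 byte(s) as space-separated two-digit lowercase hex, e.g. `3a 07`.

a4

err (6b) val=36 bits=0x24 at bit 0: 0x24
chan (2b) val=-2 bits=0x2 at bit 6: 0xa4
word = 0xa4 → little-endian bytes:
  [0]=0xa4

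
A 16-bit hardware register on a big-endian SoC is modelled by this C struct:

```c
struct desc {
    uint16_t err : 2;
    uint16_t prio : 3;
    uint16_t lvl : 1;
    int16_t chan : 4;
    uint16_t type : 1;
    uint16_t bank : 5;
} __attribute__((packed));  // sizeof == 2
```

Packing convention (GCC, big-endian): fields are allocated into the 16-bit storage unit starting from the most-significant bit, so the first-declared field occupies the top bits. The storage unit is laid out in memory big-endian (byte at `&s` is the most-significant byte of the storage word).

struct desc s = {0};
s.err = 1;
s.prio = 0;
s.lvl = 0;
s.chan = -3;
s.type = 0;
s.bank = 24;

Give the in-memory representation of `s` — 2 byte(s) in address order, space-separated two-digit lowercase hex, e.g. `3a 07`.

err (2b) val=1 bits=0x1 at bit 14: 0x4000
prio (3b) val=0 bits=0x0 at bit 11: 0x4000
lvl (1b) val=0 bits=0x0 at bit 10: 0x4000
chan (4b) val=-3 bits=0xd at bit 6: 0x4340
type (1b) val=0 bits=0x0 at bit 5: 0x4340
bank (5b) val=24 bits=0x18 at bit 0: 0x4358
word = 0x4358 → big-endian bytes:
  [0]=0x43  [1]=0x58

43 58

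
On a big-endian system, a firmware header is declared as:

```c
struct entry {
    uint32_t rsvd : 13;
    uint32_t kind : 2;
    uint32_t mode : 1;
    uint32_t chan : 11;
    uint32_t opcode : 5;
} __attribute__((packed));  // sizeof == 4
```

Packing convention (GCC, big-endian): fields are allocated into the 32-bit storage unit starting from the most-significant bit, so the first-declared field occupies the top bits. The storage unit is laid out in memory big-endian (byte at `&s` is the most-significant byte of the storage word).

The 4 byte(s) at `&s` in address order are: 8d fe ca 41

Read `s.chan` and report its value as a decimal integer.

1618

[0]=0x8d [1]=0xfe [2]=0xca [3]=0x41 (big-endian) → word 0x8dfeca41
rsvd:13 @ bit 19 → (0x8dfeca41>>19)&0x1fff = 0x11bf
kind:2 @ bit 17 → (0x8dfeca41>>17)&0x3 = 0x3
mode:1 @ bit 16 → (0x8dfeca41>>16)&0x1 = 0x0
chan:11 @ bit 5 → (0x8dfeca41>>5)&0x7ff = 0x652  ←
opcode:5 @ bit 0 → (0x8dfeca41>>0)&0x1f = 0x1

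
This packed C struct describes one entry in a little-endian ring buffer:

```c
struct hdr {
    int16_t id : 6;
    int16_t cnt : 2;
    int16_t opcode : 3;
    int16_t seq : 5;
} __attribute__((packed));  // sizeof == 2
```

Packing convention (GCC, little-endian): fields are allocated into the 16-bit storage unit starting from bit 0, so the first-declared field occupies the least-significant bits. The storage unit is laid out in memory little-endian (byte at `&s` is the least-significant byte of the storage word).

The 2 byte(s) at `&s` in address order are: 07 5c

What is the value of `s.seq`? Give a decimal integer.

11

[0]=0x07 [1]=0x5c (little-endian) → word 0x5c07
id [0+:6] = (word>>0) & 0x3f = 7
cnt [6+:2] = (word>>6) & 0x3 = 0
opcode [8+:3] = (word>>8) & 0x7 = 4
seq [11+:5] = (word>>11) & 0x1f = 11  ←
seq signed 5b, MSB=0: value = 11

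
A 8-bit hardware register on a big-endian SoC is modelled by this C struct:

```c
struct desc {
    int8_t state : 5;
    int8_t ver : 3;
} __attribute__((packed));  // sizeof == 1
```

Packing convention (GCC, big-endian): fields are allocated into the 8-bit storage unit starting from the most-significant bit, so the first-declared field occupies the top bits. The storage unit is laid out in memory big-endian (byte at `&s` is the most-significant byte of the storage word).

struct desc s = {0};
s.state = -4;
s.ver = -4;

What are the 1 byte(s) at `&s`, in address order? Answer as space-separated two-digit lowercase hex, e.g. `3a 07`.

e4

state (5b) val=-4 bits=0x1c at bit 3: 0xe0
ver (3b) val=-4 bits=0x4 at bit 0: 0xe4
word = 0xe4 → big-endian bytes:
  [0]=0xe4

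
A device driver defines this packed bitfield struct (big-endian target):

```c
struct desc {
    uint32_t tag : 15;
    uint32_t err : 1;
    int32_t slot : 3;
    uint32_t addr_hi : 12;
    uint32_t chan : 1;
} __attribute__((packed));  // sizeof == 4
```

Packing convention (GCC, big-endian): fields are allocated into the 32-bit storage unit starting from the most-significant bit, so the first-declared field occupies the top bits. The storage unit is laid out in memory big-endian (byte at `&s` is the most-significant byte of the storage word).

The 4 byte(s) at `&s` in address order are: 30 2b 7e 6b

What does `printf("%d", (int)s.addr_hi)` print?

[0]=0x30 [1]=0x2b [2]=0x7e [3]=0x6b (big-endian) → word 0x302b7e6b
tag [17+:15] = (word>>17) & 0x7fff = 6165
err [16+:1] = (word>>16) & 0x1 = 1
slot [13+:3] = (word>>13) & 0x7 = 3
addr_hi [1+:12] = (word>>1) & 0xfff = 3893  ←
chan [0+:1] = (word>>0) & 0x1 = 1

3893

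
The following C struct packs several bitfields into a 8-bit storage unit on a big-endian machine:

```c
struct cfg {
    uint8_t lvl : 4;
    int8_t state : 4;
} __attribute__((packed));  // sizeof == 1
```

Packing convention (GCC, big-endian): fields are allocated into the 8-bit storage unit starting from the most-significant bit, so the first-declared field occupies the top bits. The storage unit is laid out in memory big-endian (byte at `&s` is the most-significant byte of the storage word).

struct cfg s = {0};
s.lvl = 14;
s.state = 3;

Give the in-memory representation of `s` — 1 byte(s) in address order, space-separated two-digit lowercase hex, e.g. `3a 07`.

e3

lvl (4b) val=14 bits=0xe at bit 4: 0xe0
state (4b) val=3 bits=0x3 at bit 0: 0xe3
word = 0xe3 → big-endian bytes:
  [0]=0xe3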